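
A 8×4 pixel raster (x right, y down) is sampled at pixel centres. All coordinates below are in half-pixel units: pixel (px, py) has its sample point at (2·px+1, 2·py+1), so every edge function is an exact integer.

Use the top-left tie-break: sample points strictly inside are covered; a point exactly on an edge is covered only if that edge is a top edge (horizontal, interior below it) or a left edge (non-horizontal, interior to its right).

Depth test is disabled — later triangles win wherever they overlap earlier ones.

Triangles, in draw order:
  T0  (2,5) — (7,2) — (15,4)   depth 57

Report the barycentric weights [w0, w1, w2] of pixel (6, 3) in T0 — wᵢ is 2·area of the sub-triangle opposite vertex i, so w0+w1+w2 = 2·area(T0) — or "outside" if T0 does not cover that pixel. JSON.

T0:
  2·area = 34
  edge (2, 5)→(7, 2): d=(5,-3) top-left  bias=+0
  edge (7, 2)→(15, 4): d=(8,2) right/bottom  bias=-1
  edge (15, 4)→(2, 5): d=(-13,1) right/bottom  bias=-1
    (1,0)@(3, 1): e=[-17,0,51] → ·  [on edge]
    (3,1)@(7, 3): e=[5,8,21] → █
    (4,1)@(9, 3): e=[11,4,19] → █
    (5,1)@(11, 3): e=[17,0,17] → ·  [on edge]
    (3,2)@(7, 5): e=[15,24,-5] → ·
    (4,2)@(9, 5): e=[21,20,-7] → ·
  covered (2 px):
    · · · · · · · ·
    · · · █ █ · · ·
    · · · · · · · ·
    · · · · · · · ·

Answer: "outside"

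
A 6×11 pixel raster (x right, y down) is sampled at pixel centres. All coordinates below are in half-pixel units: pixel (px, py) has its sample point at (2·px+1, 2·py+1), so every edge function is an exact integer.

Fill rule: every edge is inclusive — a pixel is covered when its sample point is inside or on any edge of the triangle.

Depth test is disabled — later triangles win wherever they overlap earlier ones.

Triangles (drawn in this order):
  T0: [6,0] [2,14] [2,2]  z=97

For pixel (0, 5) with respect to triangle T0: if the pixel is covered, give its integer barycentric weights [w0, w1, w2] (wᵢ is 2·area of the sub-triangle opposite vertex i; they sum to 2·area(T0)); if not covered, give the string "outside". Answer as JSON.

T0:
  2·area = 48
  edge (6, 0)→(2, 14): d=(-4,14) inclusive
  edge (2, 14)→(2, 2): d=(0,-12) inclusive
  edge (2, 2)→(6, 0): d=(4,-2) inclusive
    (2,0)@(5, 1): e=[10,36,2] → █
    (3,0)@(7, 1): e=[-18,60,6] → ·
    (1,1)@(3, 3): e=[30,12,6] → █
    (3,1)@(7, 3): e=[-26,60,14] → ·
    (1,2)@(3, 5): e=[22,12,14] → █
    (2,2)@(5, 5): e=[-6,36,18] → ·
    (1,3)@(3, 7): e=[14,12,22] → █
    (2,3)@(5, 7): e=[-14,36,26] → ·
    (1,4)@(3, 9): e=[6,12,30] → █
    (2,4)@(5, 9): e=[-22,36,34] → ·
    (1,5)@(3, 11): e=[-2,12,38] → ·
  covered (6 px):
    · · █ · · ·
    · █ █ · · ·
    · █ · · · ·
    · █ · · · ·
    · █ · · · ·
    · · · · · ·
    · · · · · ·
    · · · · · ·
    · · · · · ·
    · · · · · ·
    · · · · · ·

Final: "outside"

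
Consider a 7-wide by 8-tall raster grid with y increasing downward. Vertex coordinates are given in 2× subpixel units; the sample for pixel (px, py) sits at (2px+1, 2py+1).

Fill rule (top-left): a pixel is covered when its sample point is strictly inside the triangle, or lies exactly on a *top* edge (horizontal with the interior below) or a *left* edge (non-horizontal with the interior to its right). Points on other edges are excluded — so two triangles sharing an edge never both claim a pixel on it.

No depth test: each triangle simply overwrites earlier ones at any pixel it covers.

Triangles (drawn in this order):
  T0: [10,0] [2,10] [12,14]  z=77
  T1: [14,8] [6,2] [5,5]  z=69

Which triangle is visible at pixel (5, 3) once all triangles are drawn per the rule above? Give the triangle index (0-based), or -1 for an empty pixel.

T0:
  2·area = 132  (B↔C swapped to make it positive)
  edge (10, 0)→(12, 14): d=(2,14) right/bottom  bias=-1
  edge (12, 14)→(2, 10): d=(-10,-4) top-left  bias=+0
  edge (2, 10)→(10, 0): d=(8,-10) top-left  bias=+0
    (4,1)@(9, 3): e=[20,98,14] → #
    (5,1)@(11, 3): e=[-8,106,34] → ·
    (3,2)@(7, 5): e=[52,70,10] → #
    (5,2)@(11, 5): e=[-4,86,50] → ·
    (2,3)@(5, 7): e=[84,42,6] → #
    (5,3)@(11, 7): e=[0,66,66] → ·  [on edge]
    (1,4)@(3, 9): e=[116,14,2] → #
    (5,4)@(11, 9): e=[4,46,82] → #
    (6,4)@(13, 9): e=[-24,54,102] → ·
    (1,5)@(3, 11): e=[120,-6,18] → ·
    (2,5)@(5, 11): e=[92,2,38] → #
    (6,5)@(13, 11): e=[-20,34,118] → ·
  covered (16 px):
    · · · · · · ·
    · · · · # · ·
    · · · # # · ·
    · · # # # · ·
    · # # # # # ·
    · · # # # # ·
    · · · · · # ·
    · · · · · · ·
T1:
  2·area = 30  (B↔C swapped to make it positive)
  edge (14, 8)→(5, 5): d=(-9,-3) top-left  bias=+0
  edge (5, 5)→(6, 2): d=(1,-3) top-left  bias=+0
  edge (6, 2)→(14, 8): d=(8,6) right/bottom  bias=-1
    (3,1)@(7, 3): e=[24,4,2] → #
    (4,1)@(9, 3): e=[30,10,-10] → ·
    (2,2)@(5, 5): e=[0,0,30] → #  [on edge]
    (4,2)@(9, 5): e=[12,12,6] → #
    (5,2)@(11, 5): e=[18,18,-6] → ·
    (2,3)@(5, 7): e=[-18,2,46] → ·
    (3,3)@(7, 7): e=[-12,8,34] → ·
    (4,3)@(9, 7): e=[-6,14,22] → ·
    (5,3)@(11, 7): e=[0,20,10] → #  [on edge]
    (6,3)@(13, 7): e=[6,26,-2] → ·
    (5,4)@(11, 9): e=[-18,22,26] → ·
    (1,5)@(3, 11): e=[-60,0,90] → ·  [on edge]
  covered (5 px):
    · · · · · · ·
    · · · # · · ·
    · · # # # · ·
    · · · · · # ·
    · · · · · · ·
    · · · · · · ·
    · · · · · · ·
    · · · · · · ·

Z-buffer (winner per pixel, '.' = empty):
  . . . . . . .
  . . . 1 0 . .
  . . 1 1 1 . .
  . . 0 0 0 1 .
  . 0 0 0 0 0 .
  . . 0 0 0 0 .
  . . . . . 0 .
  . . . . . . .

Answer: 1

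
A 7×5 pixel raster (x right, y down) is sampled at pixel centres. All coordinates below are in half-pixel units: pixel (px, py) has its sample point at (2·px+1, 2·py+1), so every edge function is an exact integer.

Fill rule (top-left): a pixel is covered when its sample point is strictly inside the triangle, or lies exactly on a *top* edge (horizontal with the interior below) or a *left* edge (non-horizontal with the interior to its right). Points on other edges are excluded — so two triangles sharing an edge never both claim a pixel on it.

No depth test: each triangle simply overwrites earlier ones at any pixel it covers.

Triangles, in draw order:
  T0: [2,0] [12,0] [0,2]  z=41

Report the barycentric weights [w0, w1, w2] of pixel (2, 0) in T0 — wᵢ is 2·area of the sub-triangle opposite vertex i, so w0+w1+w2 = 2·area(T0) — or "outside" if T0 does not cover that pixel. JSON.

T0:
  2·area = 20
  edge (2, 0)→(12, 0): d=(10,0) top-left  bias=+0
  edge (12, 0)→(0, 2): d=(-12,2) right/bottom  bias=-1
  edge (0, 2)→(2, 0): d=(2,-2) top-left  bias=+0
    (0,0)@(1, 1): e=[10,10,0] → X  [on edge]
    (1,0)@(3, 1): e=[10,6,4] → X
    (2,0)@(5, 1): e=[10,2,8] → X
    (3,0)@(7, 1): e=[10,-2,12] → .
    (0,1)@(1, 3): e=[30,-14,4] → .
    (1,1)@(3, 3): e=[30,-18,8] → .
    (2,1)@(5, 3): e=[30,-22,12] → .
  covered (3 px):
    X X X . . . .
    . . . . . . .
    . . . . . . .
    . . . . . . .
    . . . . . . .

Result: [2,8,10]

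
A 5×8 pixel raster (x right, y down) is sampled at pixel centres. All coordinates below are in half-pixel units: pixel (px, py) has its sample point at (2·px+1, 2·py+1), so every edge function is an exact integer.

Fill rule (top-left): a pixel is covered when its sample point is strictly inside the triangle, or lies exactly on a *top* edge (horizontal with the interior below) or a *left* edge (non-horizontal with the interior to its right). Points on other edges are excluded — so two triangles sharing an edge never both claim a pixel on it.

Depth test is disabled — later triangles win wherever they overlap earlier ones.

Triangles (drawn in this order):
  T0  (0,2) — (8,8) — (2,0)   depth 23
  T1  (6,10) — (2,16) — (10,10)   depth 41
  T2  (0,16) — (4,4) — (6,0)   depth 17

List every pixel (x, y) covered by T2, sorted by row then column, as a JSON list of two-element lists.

T0:
  2·area = 28  (B↔C swapped to make it positive)
  edge (0, 2)→(2, 0): d=(2,-2) top-left  bias=+0
  edge (2, 0)→(8, 8): d=(6,8) right/bottom  bias=-1
  edge (8, 8)→(0, 2): d=(-8,-6) top-left  bias=+0
    (0,0)@(1, 1): e=[0,14,14] → #  [on edge]
    (1,0)@(3, 1): e=[4,-2,26] → ·
    (0,1)@(1, 3): e=[4,26,-2] → ·
    (1,1)@(3, 3): e=[8,10,10] → #
    (2,1)@(5, 3): e=[12,-6,22] → ·
    (1,2)@(3, 5): e=[12,22,-6] → ·
    (2,2)@(5, 5): e=[16,6,6] → #
    (3,2)@(7, 5): e=[20,-10,18] → ·
    (2,3)@(5, 7): e=[20,18,-10] → ·
    (3,3)@(7, 7): e=[24,2,2] → #
    (4,3)@(9, 7): e=[28,-14,14] → ·
    (3,4)@(7, 9): e=[28,14,-14] → ·
  covered (4 px):
    # · · · ·
    · # · · ·
    · · # · ·
    · · · # ·
    · · · · ·
    · · · · ·
    · · · · ·
    · · · · ·
T1:
  2·area = 24  (B↔C swapped to make it positive)
  edge (6, 10)→(10, 10): d=(4,0) top-left  bias=+0
  edge (10, 10)→(2, 16): d=(-8,6) right/bottom  bias=-1
  edge (2, 16)→(6, 10): d=(4,-6) top-left  bias=+0
    (3,5)@(7, 11): e=[4,10,10] → #
    (4,5)@(9, 11): e=[4,-2,22] → ·
    (2,6)@(5, 13): e=[12,6,6] → #
    (3,6)@(7, 13): e=[12,-6,18] → ·
    (1,7)@(3, 15): e=[20,2,2] → #
    (2,7)@(5, 15): e=[20,-10,14] → ·
  covered (3 px):
    · · · · ·
    · · · · ·
    · · · · ·
    · · · · ·
    · · · · ·
    · · · # ·
    · · # · ·
    · # · · ·
T2:
  2·area = 8
  edge (0, 16)→(4, 4): d=(4,-12) top-left  bias=+0
  edge (4, 4)→(6, 0): d=(2,-4) top-left  bias=+0
  edge (6, 0)→(0, 16): d=(-6,16) right/bottom  bias=-1
    (2,0)@(5, 1): e=[0,-2,10] → ·  [on edge]
    (1,3)@(3, 7): e=[0,2,6] → #  [on edge]
    (2,3)@(5, 7): e=[24,10,-26] → ·
    (1,4)@(3, 9): e=[8,6,-6] → ·
    (0,6)@(1, 13): e=[0,6,2] → #  [on edge]
    (1,6)@(3, 13): e=[24,14,-30] → ·
    (0,7)@(1, 15): e=[8,10,-10] → ·
  covered (2 px):
    · · · · ·
    · · · · ·
    · · · · ·
    · # · · ·
    · · · · ·
    · · · · ·
    # · · · ·
    · · · · ·

Answer: [[1,3],[0,6]]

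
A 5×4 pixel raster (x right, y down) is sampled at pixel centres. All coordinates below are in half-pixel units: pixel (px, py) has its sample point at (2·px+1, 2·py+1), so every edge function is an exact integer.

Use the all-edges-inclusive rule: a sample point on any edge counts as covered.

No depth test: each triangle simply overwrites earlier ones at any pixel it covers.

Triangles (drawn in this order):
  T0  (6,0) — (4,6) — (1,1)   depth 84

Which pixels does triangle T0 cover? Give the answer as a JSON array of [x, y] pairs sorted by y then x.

T0:
  2·area = 28
  edge (6, 0)→(4, 6): d=(-2,6) inclusive
  edge (4, 6)→(1, 1): d=(-3,-5) inclusive
  edge (1, 1)→(6, 0): d=(5,-1) inclusive
    (0,0)@(1, 1): e=[28,0,0] → █  [on edge]
    (1,0)@(3, 1): e=[16,10,2] → █
    (2,0)@(5, 1): e=[4,20,4] → █
    (3,0)@(7, 1): e=[-8,30,6] → ·
    (0,1)@(1, 3): e=[24,-6,10] → ·
    (1,1)@(3, 3): e=[12,4,12] → █
    (2,1)@(5, 3): e=[0,14,14] → █  [on edge]
    (3,1)@(7, 3): e=[-12,24,16] → ·
    (1,2)@(3, 5): e=[8,-2,22] → ·
    (2,2)@(5, 5): e=[-4,8,24] → ·
  covered (5 px):
    █ █ █ · ·
    · █ █ · ·
    · · · · ·
    · · · · ·

Answer: [[0,0],[1,0],[2,0],[1,1],[2,1]]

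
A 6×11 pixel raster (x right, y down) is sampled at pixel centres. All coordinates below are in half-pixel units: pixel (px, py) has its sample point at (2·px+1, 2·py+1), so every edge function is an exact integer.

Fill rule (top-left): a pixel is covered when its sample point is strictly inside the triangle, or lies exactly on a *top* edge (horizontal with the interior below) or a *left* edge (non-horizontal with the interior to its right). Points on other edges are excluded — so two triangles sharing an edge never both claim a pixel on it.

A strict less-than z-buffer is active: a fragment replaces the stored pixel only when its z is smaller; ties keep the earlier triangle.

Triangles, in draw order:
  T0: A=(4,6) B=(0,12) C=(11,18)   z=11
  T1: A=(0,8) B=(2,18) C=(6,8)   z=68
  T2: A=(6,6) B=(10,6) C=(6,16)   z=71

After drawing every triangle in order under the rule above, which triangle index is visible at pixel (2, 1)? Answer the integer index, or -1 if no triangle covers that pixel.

T0:
  2·area = 90  (B↔C swapped to make it positive)
  edge (4, 6)→(11, 18): d=(7,12) right/bottom  bias=-1
  edge (11, 18)→(0, 12): d=(-11,-6) top-left  bias=+0
  edge (0, 12)→(4, 6): d=(4,-6) top-left  bias=+0
    (1,4)@(3, 9): e=[33,51,6] → █
    (2,4)@(5, 9): e=[9,63,18] → █
    (3,4)@(7, 9): e=[-15,75,30] → ·
    (0,5)@(1, 11): e=[71,17,2] → █
    (3,5)@(7, 11): e=[-1,53,38] → ·
    (0,6)@(1, 13): e=[85,-5,10] → ·
    (1,6)@(3, 13): e=[61,7,22] → █
    (3,6)@(7, 13): e=[13,31,46] → █
    (4,6)@(9, 13): e=[-11,43,58] → ·
    (1,7)@(3, 15): e=[75,-15,30] → ·
    (2,7)@(5, 15): e=[51,-3,42] → ·
    (3,7)@(7, 15): e=[27,9,54] → █
  covered (10 px):
    · · · · · ·
    · · · · · ·
    · · · · · ·
    · · · · · ·
    · █ █ · · ·
    █ █ █ · · ·
    · █ █ █ · ·
    · · · █ █ ·
    · · · · · ·
    · · · · · ·
    · · · · · ·
T1:
  2·area = 60  (B↔C swapped to make it positive)
  edge (0, 8)→(6, 8): d=(6,0) top-left  bias=+0
  edge (6, 8)→(2, 18): d=(-4,10) right/bottom  bias=-1
  edge (2, 18)→(0, 8): d=(-2,-10) top-left  bias=+0
    (0,4)@(1, 9): e=[6,46,8] → █
    (1,4)@(3, 9): e=[6,26,28] → █
    (2,4)@(5, 9): e=[6,6,48] → █
    (3,4)@(7, 9): e=[6,-14,68] → ·
    (0,5)@(1, 11): e=[18,38,4] → █
    (2,5)@(5, 11): e=[18,-2,44] → ·
    (0,6)@(1, 13): e=[30,30,0] → █  [on edge]
    (2,6)@(5, 13): e=[30,-10,40] → ·
    (0,7)@(1, 15): e=[42,22,-4] → ·
    (1,7)@(3, 15): e=[42,2,16] → █
    (2,7)@(5, 15): e=[42,-18,36] → ·
    (1,8)@(3, 17): e=[54,-6,12] → ·
  covered (8 px):
    · · · · · ·
    · · · · · ·
    · · · · · ·
    · · · · · ·
    █ █ █ · · ·
    █ █ · · · ·
    █ █ · · · ·
    · █ · · · ·
    · · · · · ·
    · · · · · ·
    · · · · · ·
T2:
  2·area = 40
  edge (6, 6)→(10, 6): d=(4,0) top-left  bias=+0
  edge (10, 6)→(6, 16): d=(-4,10) right/bottom  bias=-1
  edge (6, 16)→(6, 6): d=(0,-10) top-left  bias=+0
    (3,3)@(7, 7): e=[4,26,10] → █
    (4,3)@(9, 7): e=[4,6,30] → █
    (5,3)@(11, 7): e=[4,-14,50] → ·
    (3,4)@(7, 9): e=[12,18,10] → █
    (4,4)@(9, 9): e=[12,-2,30] → ·
    (3,5)@(7, 11): e=[20,10,10] → █
    (4,5)@(9, 11): e=[20,-10,30] → ·
    (3,6)@(7, 13): e=[28,2,10] → █
    (4,6)@(9, 13): e=[28,-18,30] → ·
    (3,7)@(7, 15): e=[36,-6,10] → ·
  covered (5 px):
    · · · · · ·
    · · · · · ·
    · · · · · ·
    · · · █ █ ·
    · · · █ · ·
    · · · █ · ·
    · · · █ · ·
    · · · · · ·
    · · · · · ·
    · · · · · ·
    · · · · · ·

Z-buffer (winner per pixel, '.' = empty):
  . . . . . .
  . . . . . .
  . . . . . .
  . . . 2 2 .
  1 0 0 2 . .
  0 0 0 2 . .
  1 0 0 0 . .
  . 1 . 0 0 .
  . . . . . .
  . . . . . .
  . . . . . .

Answer: -1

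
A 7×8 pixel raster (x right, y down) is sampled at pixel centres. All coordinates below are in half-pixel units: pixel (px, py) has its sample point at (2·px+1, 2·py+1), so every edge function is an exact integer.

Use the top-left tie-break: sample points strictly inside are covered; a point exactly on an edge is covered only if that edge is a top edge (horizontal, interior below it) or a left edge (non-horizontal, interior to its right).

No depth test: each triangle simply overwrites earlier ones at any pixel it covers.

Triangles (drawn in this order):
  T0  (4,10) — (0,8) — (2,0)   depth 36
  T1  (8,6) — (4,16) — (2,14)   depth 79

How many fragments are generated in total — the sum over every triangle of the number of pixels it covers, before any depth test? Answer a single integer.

T0:
  2·area = 36
  edge (4, 10)→(0, 8): d=(-4,-2) top-left  bias=+0
  edge (0, 8)→(2, 0): d=(2,-8) top-left  bias=+0
  edge (2, 0)→(4, 10): d=(2,10) right/bottom  bias=-1
    (0,2)@(1, 5): e=[14,2,20] → █
    (1,2)@(3, 5): e=[18,18,0] → ·  [on edge]
    (0,3)@(1, 7): e=[6,6,24] → █
    (1,3)@(3, 7): e=[10,22,4] → █
    (2,3)@(5, 7): e=[14,38,-16] → ·
    (0,4)@(1, 9): e=[-2,10,28] → ·
    (1,4)@(3, 9): e=[2,26,8] → █
    (2,4)@(5, 9): e=[6,42,-12] → ·
    (1,5)@(3, 11): e=[-6,30,12] → ·
    (2,7)@(5, 15): e=[-18,54,0] → ·  [on edge]
  covered (4 px):
    · · · · · · ·
    · · · · · · ·
    █ · · · · · ·
    █ █ · · · · ·
    · █ · · · · ·
    · · · · · · ·
    · · · · · · ·
    · · · · · · ·
T1:
  2·area = 28
  edge (8, 6)→(4, 16): d=(-4,10) right/bottom  bias=-1
  edge (4, 16)→(2, 14): d=(-2,-2) top-left  bias=+0
  edge (2, 14)→(8, 6): d=(6,-8) top-left  bias=+0
    (2,5)@(5, 11): e=[10,12,6] → █
    (3,5)@(7, 11): e=[-10,16,22] → ·
    (0,6)@(1, 13): e=[42,0,-14] → ·  [on edge]
    (1,6)@(3, 13): e=[22,4,2] → █
    (3,6)@(7, 13): e=[-18,12,34] → ·
    (1,7)@(3, 15): e=[14,0,14] → █  [on edge]
    (2,7)@(5, 15): e=[-6,4,30] → ·
  covered (4 px):
    · · · · · · ·
    · · · · · · ·
    · · · · · · ·
    · · · · · · ·
    · · · · · · ·
    · · █ · · · ·
    · █ █ · · · ·
    · █ · · · · ·

Result: 8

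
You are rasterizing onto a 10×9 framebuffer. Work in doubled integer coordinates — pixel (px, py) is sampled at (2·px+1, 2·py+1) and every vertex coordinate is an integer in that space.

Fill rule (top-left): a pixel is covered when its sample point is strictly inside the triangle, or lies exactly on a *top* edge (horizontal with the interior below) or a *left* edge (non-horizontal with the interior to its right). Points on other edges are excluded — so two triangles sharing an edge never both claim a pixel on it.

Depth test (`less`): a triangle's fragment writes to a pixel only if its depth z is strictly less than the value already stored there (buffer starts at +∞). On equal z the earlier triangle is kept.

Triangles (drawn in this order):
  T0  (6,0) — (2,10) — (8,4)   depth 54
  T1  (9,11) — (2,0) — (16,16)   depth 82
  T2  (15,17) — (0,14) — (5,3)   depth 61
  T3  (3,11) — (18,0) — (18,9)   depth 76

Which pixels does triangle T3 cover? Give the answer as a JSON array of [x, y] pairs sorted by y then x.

T0:
  2·area = 36  (B↔C swapped to make it positive)
  edge (6, 0)→(8, 4): d=(2,4) right/bottom  bias=-1
  edge (8, 4)→(2, 10): d=(-6,6) right/bottom  bias=-1
  edge (2, 10)→(6, 0): d=(4,-10) top-left  bias=+0
    (5,0)@(11, 1): e=[-18,0,54] → ·  [on edge]
    (2,1)@(5, 3): e=[10,24,2] → █
    (3,1)@(7, 3): e=[2,12,22] → █
    (4,1)@(9, 3): e=[-6,0,42] → ·  [on edge]
    (2,2)@(5, 5): e=[14,12,10] → █
    (3,2)@(7, 5): e=[6,0,30] → ·  [on edge]
    (2,3)@(5, 7): e=[18,0,18] → ·  [on edge]
    (1,4)@(3, 9): e=[30,0,6] → ·  [on edge]
    (0,5)@(1, 11): e=[42,0,-6] → ·  [on edge]
  covered (3 px):
    · · · · · · · · · ·
    · · █ █ · · · · · ·
    · · █ · · · · · · ·
    · · · · · · · · · ·
    · · · · · · · · · ·
    · · · · · · · · · ·
    · · · · · · · · · ·
    · · · · · · · · · ·
    · · · · · · · · · ·
T1:
  2·area = 42
  edge (9, 11)→(2, 0): d=(-7,-11) top-left  bias=+0
  edge (2, 0)→(16, 16): d=(14,16) right/bottom  bias=-1
  edge (16, 16)→(9, 11): d=(-7,-5) top-left  bias=+0
    (3,3)@(7, 7): e=[6,18,18] → █
    (4,3)@(9, 7): e=[28,-14,28] → ·
    (3,4)@(7, 9): e=[-8,46,4] → ·
    (4,4)@(9, 9): e=[14,14,14] → █
    (5,4)@(11, 9): e=[36,-18,24] → ·
    (4,5)@(9, 11): e=[0,42,0] → █  [on edge]
    (5,5)@(11, 11): e=[22,10,10] → █
    (6,5)@(13, 11): e=[44,-22,20] → ·
    (4,6)@(9, 13): e=[-14,70,-14] → ·
    (5,6)@(11, 13): e=[8,38,-4] → ·
    (6,6)@(13, 13): e=[30,6,6] → █
    (7,6)@(15, 13): e=[52,-26,16] → ·
  covered (6 px):
    · · · · · · · · · ·
    · · · · · · · · · ·
    · · · · · · · · · ·
    · · · █ · · · · · ·
    · · · · █ · · · · ·
    · · · · █ █ · · · ·
    · · · · · · █ · · ·
    · · · · · · · █ · ·
    · · · · · · · · · ·
T2:
  2·area = 180
  edge (15, 17)→(0, 14): d=(-15,-3) top-left  bias=+0
  edge (0, 14)→(5, 3): d=(5,-11) top-left  bias=+0
  edge (5, 3)→(15, 17): d=(10,14) right/bottom  bias=-1
    (2,1)@(5, 3): e=[180,0,0] → ·  [on edge]
    (2,2)@(5, 5): e=[150,10,20] → █
    (3,2)@(7, 5): e=[156,32,-8] → ·
    (2,3)@(5, 7): e=[120,20,40] → █
    (3,3)@(7, 7): e=[126,42,12] → █
    (4,3)@(9, 7): e=[132,64,-16] → ·
    (1,4)@(3, 9): e=[84,8,88] → █
    (4,4)@(9, 9): e=[102,74,4] → █
    (5,4)@(11, 9): e=[108,96,-24] → ·
    (1,5)@(3, 11): e=[54,18,108] → █
    (5,5)@(11, 11): e=[78,106,-4] → ·
    (0,6)@(1, 13): e=[18,6,156] → █
    (2,7)@(5, 15): e=[0,60,120] → █  [on edge]
    (7,8)@(15, 17): e=[0,180,0] → ·  [on edge]
  covered (22 px):
    · · · · · · · · · ·
    · · · · · · · · · ·
    · · █ · · · · · · ·
    · · █ █ · · · · · ·
    · █ █ █ █ · · · · ·
    · █ █ █ █ · · · · ·
    █ █ █ █ █ █ · · · ·
    · · █ █ █ █ █ · · ·
    · · · · · · · · · ·
T3:
  2·area = 135
  edge (3, 11)→(18, 0): d=(15,-11) top-left  bias=+0
  edge (18, 0)→(18, 9): d=(0,9) right/bottom  bias=-1
  edge (18, 9)→(3, 11): d=(-15,2) right/bottom  bias=-1
    (8,0)@(17, 1): e=[4,9,122] → █
    (9,0)@(19, 1): e=[26,-9,118] → ·
    (7,1)@(15, 3): e=[12,27,96] → █
    (9,1)@(19, 3): e=[56,-9,88] → ·
    (6,2)@(13, 5): e=[20,45,70] → █
    (9,2)@(19, 5): e=[86,-9,58] → ·
    (4,3)@(9, 7): e=[6,81,48] → █
    (5,3)@(11, 7): e=[28,63,44] → █
    (9,3)@(19, 7): e=[116,-9,28] → ·
    (3,4)@(7, 9): e=[14,99,22] → █
    (9,4)@(19, 9): e=[146,-9,-2] → ·
    (1,5)@(3, 11): e=[0,135,0] → ·  [on edge]
  covered (17 px):
    · · · · · · · · █ ·
    · · · · · · · █ █ ·
    · · · · · · █ █ █ ·
    · · · · █ █ █ █ █ ·
    · · · █ █ █ █ █ █ ·
    · · · · · · · · · ·
    · · · · · · · · · ·
    · · · · · · · · · ·
    · · · · · · · · · ·

Final: [[8,0],[7,1],[8,1],[6,2],[7,2],[8,2],[4,3],[5,3],[6,3],[7,3],[8,3],[3,4],[4,4],[5,4],[6,4],[7,4],[8,4]]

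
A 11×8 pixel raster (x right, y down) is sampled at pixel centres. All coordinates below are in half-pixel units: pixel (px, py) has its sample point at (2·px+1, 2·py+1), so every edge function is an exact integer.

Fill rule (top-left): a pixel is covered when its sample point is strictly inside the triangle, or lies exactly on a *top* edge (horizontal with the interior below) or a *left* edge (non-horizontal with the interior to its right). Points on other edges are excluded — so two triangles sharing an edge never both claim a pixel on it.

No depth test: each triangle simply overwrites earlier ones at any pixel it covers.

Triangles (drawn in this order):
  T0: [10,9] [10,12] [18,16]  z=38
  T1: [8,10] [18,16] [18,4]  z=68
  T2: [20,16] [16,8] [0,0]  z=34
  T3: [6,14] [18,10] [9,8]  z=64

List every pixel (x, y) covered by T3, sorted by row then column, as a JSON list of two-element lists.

T0:
  2·area = 24  (B↔C swapped to make it positive)
  edge (10, 9)→(18, 16): d=(8,7) right/bottom  bias=-1
  edge (18, 16)→(10, 12): d=(-8,-4) top-left  bias=+0
  edge (10, 12)→(10, 9): d=(0,-3) top-left  bias=+0
    (5,5)@(11, 11): e=[9,12,3] → X
    (6,5)@(13, 11): e=[-5,20,9] → .
    (5,6)@(11, 13): e=[25,-4,3] → .
    (6,6)@(13, 13): e=[11,4,9] → X
    (7,6)@(15, 13): e=[-3,12,15] → .
    (6,7)@(13, 15): e=[27,-12,9] → .
  covered (2 px):
    . . . . . . . . . . .
    . . . . . . . . . . .
    . . . . . . . . . . .
    . . . . . . . . . . .
    . . . . . . . . . . .
    . . . . . X . . . . .
    . . . . . . X . . . .
    . . . . . . . . . . .
T1:
  2·area = 120  (B↔C swapped to make it positive)
  edge (8, 10)→(18, 4): d=(10,-6) top-left  bias=+0
  edge (18, 4)→(18, 16): d=(0,12) right/bottom  bias=-1
  edge (18, 16)→(8, 10): d=(-10,-6) top-left  bias=+0
    (8,2)@(17, 5): e=[4,12,104] → X
    (9,2)@(19, 5): e=[16,-12,116] → .
    (1,3)@(3, 7): e=[-60,180,0] → .  [on edge]
    (6,3)@(13, 7): e=[0,60,60] → X  [on edge]
    (7,3)@(15, 7): e=[12,36,72] → X
    (9,3)@(19, 7): e=[36,-12,96] → .
    (5,4)@(11, 9): e=[8,84,28] → X
    (9,4)@(19, 9): e=[56,-12,76] → .
    (5,5)@(11, 11): e=[28,84,8] → X
    (9,5)@(19, 11): e=[76,-12,56] → .
    (1,6)@(3, 13): e=[0,180,-60] → .  [on edge]
    (5,6)@(11, 13): e=[48,84,-12] → .
    (6,6)@(13, 13): e=[60,60,0] → X  [on edge]
  covered (16 px):
    . . . . . . . . . . .
    . . . . . . . . . . .
    . . . . . . . . X . .
    . . . . . . X X X . .
    . . . . . X X X X . .
    . . . . . X X X X . .
    . . . . . . X X X . .
    . . . . . . . . X . .
T2:
  2·area = 96  (B↔C swapped to make it positive)
  edge (20, 16)→(0, 0): d=(-20,-16) top-left  bias=+0
  edge (0, 0)→(16, 8): d=(16,8) right/bottom  bias=-1
  edge (16, 8)→(20, 16): d=(4,8) right/bottom  bias=-1
    (2,1)@(5, 3): e=[20,8,68] → X
    (3,1)@(7, 3): e=[52,-8,52] → .
    (2,2)@(5, 5): e=[-20,40,76] → .
    (3,2)@(7, 5): e=[12,24,60] → X
    (4,2)@(9, 5): e=[44,8,44] → X
    (5,2)@(11, 5): e=[76,-8,28] → .
    (3,3)@(7, 7): e=[-28,56,68] → .
    (4,3)@(9, 7): e=[4,40,52] → X
    (5,3)@(11, 7): e=[36,24,36] → X
    (6,3)@(13, 7): e=[68,8,20] → X
    (7,3)@(15, 7): e=[100,-8,4] → .
    (4,4)@(9, 9): e=[-36,72,60] → .
  covered (12 px):
    . . . . . . . . . . .
    . . X . . . . . . . .
    . . . X X . . . . . .
    . . . . X X X . . . .
    . . . . . . X X . . .
    . . . . . . . X X . .
    . . . . . . . . X . .
    . . . . . . . . . X .
T3:
  2·area = 60  (B↔C swapped to make it positive)
  edge (6, 14)→(9, 8): d=(3,-6) top-left  bias=+0
  edge (9, 8)→(18, 10): d=(9,2) right/bottom  bias=-1
  edge (18, 10)→(6, 14): d=(-12,4) right/bottom  bias=-1
    (4,4)@(9, 9): e=[3,9,48] → X
    (5,4)@(11, 9): e=[15,5,40] → X
    (6,4)@(13, 9): e=[27,1,32] → X
    (7,4)@(15, 9): e=[39,-3,24] → .
    (10,4)@(21, 9): e=[75,-15,0] → .  [on edge]
    (4,5)@(9, 11): e=[9,27,24] → X
    (7,5)@(15, 11): e=[45,15,0] → .  [on edge]
    (3,6)@(7, 13): e=[3,49,8] → X
    (4,6)@(9, 13): e=[15,45,0] → .  [on edge]
    (5,6)@(11, 13): e=[27,41,-8] → .
    (6,6)@(13, 13): e=[39,37,-16] → .
    (1,7)@(3, 15): e=[-15,75,0] → .  [on edge]
  covered (7 px):
    . . . . . . . . . . .
    . . . . . . . . . . .
    . . . . . . . . . . .
    . . . . . . . . . . .
    . . . . X X X . . . .
    . . . . X X X . . . .
    . . . X . . . . . . .
    . . . . . . . . . . .

Final: [[4,4],[5,4],[6,4],[4,5],[5,5],[6,5],[3,6]]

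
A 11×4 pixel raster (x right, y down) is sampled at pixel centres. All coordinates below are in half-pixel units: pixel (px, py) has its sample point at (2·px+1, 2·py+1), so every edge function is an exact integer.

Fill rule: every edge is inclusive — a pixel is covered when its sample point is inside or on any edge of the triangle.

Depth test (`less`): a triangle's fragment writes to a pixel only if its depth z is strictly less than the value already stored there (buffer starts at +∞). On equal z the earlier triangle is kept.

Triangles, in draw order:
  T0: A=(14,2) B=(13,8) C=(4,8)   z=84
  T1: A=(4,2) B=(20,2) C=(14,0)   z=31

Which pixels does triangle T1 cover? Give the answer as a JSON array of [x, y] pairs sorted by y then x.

T0:
  2·area = 54
  edge (14, 2)→(13, 8): d=(-1,6) inclusive
  edge (13, 8)→(4, 8): d=(-9,0) inclusive
  edge (4, 8)→(14, 2): d=(10,-6) inclusive
    (6,1)@(13, 3): e=[5,45,4] → #
    (7,1)@(15, 3): e=[-7,45,16] → ·
    (4,2)@(9, 5): e=[27,27,0] → #  [on edge]
    (5,2)@(11, 5): e=[15,27,12] → #
    (7,2)@(15, 5): e=[-9,27,36] → ·
    (3,3)@(7, 7): e=[37,9,8] → #
    (7,3)@(15, 7): e=[-11,9,56] → ·
  covered (8 px):
    · · · · · · · · · · ·
    · · · · · · # · · · ·
    · · · · # # # · · · ·
    · · · # # # # · · · ·
T1:
  2·area = 32  (B↔C swapped to make it positive)
  edge (4, 2)→(14, 0): d=(10,-2) inclusive
  edge (14, 0)→(20, 2): d=(6,2) inclusive
  edge (20, 2)→(4, 2): d=(-16,0) inclusive
    (4,0)@(9, 1): e=[0,16,16] → #  [on edge]
    (5,0)@(11, 1): e=[4,12,16] → #
    (6,0)@(13, 1): e=[8,8,16] → #
    (7,0)@(15, 1): e=[12,4,16] → #
    (8,0)@(17, 1): e=[16,0,16] → #  [on edge]
    (9,0)@(19, 1): e=[20,-4,16] → ·
    (4,1)@(9, 3): e=[20,28,-16] → ·
    (5,1)@(11, 3): e=[24,24,-16] → ·
    (6,1)@(13, 3): e=[28,20,-16] → ·
    (7,1)@(15, 3): e=[32,16,-16] → ·
    (8,1)@(17, 3): e=[36,12,-16] → ·
  covered (5 px):
    · · · · # # # # # · ·
    · · · · · · · · · · ·
    · · · · · · · · · · ·
    · · · · · · · · · · ·

Final: [[4,0],[5,0],[6,0],[7,0],[8,0]]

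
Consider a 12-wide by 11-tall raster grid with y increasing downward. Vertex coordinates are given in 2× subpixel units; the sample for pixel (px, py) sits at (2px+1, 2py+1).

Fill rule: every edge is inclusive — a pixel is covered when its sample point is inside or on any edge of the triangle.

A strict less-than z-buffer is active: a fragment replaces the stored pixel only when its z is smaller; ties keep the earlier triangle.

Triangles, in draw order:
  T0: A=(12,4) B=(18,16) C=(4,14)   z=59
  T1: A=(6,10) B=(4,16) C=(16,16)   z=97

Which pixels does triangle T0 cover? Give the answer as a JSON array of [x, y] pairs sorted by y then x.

T0:
  2·area = 156
  edge (12, 4)→(18, 16): d=(6,12) inclusive
  edge (18, 16)→(4, 14): d=(-14,-2) inclusive
  edge (4, 14)→(12, 4): d=(8,-10) inclusive
    (5,3)@(11, 7): e=[30,112,14] → X
    (6,3)@(13, 7): e=[6,116,34] → X
    (7,3)@(15, 7): e=[-18,120,54] → .
    (4,4)@(9, 9): e=[66,80,10] → X
    (7,4)@(15, 9): e=[-6,92,70] → .
    (3,5)@(7, 11): e=[102,48,6] → X
    (7,5)@(15, 11): e=[6,64,86] → X
    (8,5)@(17, 11): e=[-18,68,106] → .
    (2,6)@(5, 13): e=[138,16,2] → X
    (8,6)@(17, 13): e=[-6,40,122] → .
    (2,7)@(5, 15): e=[150,-12,18] → .
    (3,7)@(7, 15): e=[126,-8,38] → .
    (5,7)@(11, 15): e=[78,0,78] → X  [on edge]
  covered (20 px):
    . . . . . . . . . . . .
    . . . . . . . . . . . .
    . . . . . . . . . . . .
    . . . . . X X . . . . .
    . . . . X X X . . . . .
    . . . X X X X X . . . .
    . . X X X X X X . . . .
    . . . . . X X X X . . .
    . . . . . . . . . . . .
    . . . . . . . . . . . .
    . . . . . . . . . . . .
T1:
  2·area = 72  (B↔C swapped to make it positive)
  edge (6, 10)→(16, 16): d=(10,6) inclusive
  edge (16, 16)→(4, 16): d=(-12,0) inclusive
  edge (4, 16)→(6, 10): d=(2,-6) inclusive
    (4,0)@(9, 1): e=[-108,180,0] → .  [on edge]
    (0,3)@(1, 7): e=[0,108,-36] → .  [on edge]
    (3,3)@(7, 7): e=[-36,108,0] → .  [on edge]
    (3,5)@(7, 11): e=[4,60,8] → X
    (4,5)@(9, 11): e=[-8,60,20] → .
    (2,6)@(5, 13): e=[36,36,0] → X  [on edge]
    (4,6)@(9, 13): e=[12,36,24] → X
    (5,6)@(11, 13): e=[0,36,36] → X  [on edge]
    (6,6)@(13, 13): e=[-12,36,48] → .
    (2,7)@(5, 15): e=[56,12,4] → X
    (6,7)@(13, 15): e=[8,12,52] → X
    (7,7)@(15, 15): e=[-4,12,64] → .
    (1,9)@(3, 19): e=[108,-36,0] → .  [on edge]
    (10,9)@(21, 19): e=[0,-36,108] → .  [on edge]
  covered (10 px):
    . . . . . . . . . . . .
    . . . . . . . . . . . .
    . . . . . . . . . . . .
    . . . . . . . . . . . .
    . . . . . . . . . . . .
    . . . X . . . . . . . .
    . . X X X X . . . . . .
    . . X X X X X . . . . .
    . . . . . . . . . . . .
    . . . . . . . . . . . .
    . . . . . . . . . . . .

Answer: [[5,3],[6,3],[4,4],[5,4],[6,4],[3,5],[4,5],[5,5],[6,5],[7,5],[2,6],[3,6],[4,6],[5,6],[6,6],[7,6],[5,7],[6,7],[7,7],[8,7]]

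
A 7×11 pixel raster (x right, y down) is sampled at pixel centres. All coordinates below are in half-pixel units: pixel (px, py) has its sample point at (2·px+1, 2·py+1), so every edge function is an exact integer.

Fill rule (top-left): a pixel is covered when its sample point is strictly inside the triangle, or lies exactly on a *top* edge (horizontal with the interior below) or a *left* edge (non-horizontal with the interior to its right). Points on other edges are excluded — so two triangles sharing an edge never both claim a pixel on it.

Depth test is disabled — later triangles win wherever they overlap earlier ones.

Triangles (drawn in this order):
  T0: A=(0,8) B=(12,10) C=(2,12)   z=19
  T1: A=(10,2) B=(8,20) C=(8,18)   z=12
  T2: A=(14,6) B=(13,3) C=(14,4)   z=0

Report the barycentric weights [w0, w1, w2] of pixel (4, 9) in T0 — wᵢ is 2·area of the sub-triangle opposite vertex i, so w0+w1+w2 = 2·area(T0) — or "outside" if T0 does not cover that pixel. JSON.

T0:
  2·area = 44
  edge (0, 8)→(12, 10): d=(12,2) right/bottom  bias=-1
  edge (12, 10)→(2, 12): d=(-10,2) right/bottom  bias=-1
  edge (2, 12)→(0, 8): d=(-2,-4) top-left  bias=+0
    (0,4)@(1, 9): e=[10,32,2] → #
    (1,4)@(3, 9): e=[6,28,10] → #
    (2,4)@(5, 9): e=[2,24,18] → #
    (3,4)@(7, 9): e=[-2,20,26] → ·
    (0,5)@(1, 11): e=[34,12,-2] → ·
    (1,5)@(3, 11): e=[30,8,6] → #
    (3,5)@(7, 11): e=[22,0,22] → ·  [on edge]
    (1,6)@(3, 13): e=[54,-12,2] → ·
    (2,6)@(5, 13): e=[50,-16,10] → ·
  covered (5 px):
    · · · · · · ·
    · · · · · · ·
    · · · · · · ·
    · · · · · · ·
    # # # · · · ·
    · # # · · · ·
    · · · · · · ·
    · · · · · · ·
    · · · · · · ·
    · · · · · · ·
    · · · · · · ·
T1:
  2·area = 4
  edge (10, 2)→(8, 20): d=(-2,18) right/bottom  bias=-1
  edge (8, 20)→(8, 18): d=(0,-2) top-left  bias=+0
  edge (8, 18)→(10, 2): d=(2,-16) top-left  bias=+0
    (4,5)@(9, 11): e=[0,2,2] → ·  [on edge]
  covered (0 px):
    · · · · · · ·
    · · · · · · ·
    · · · · · · ·
    · · · · · · ·
    · · · · · · ·
    · · · · · · ·
    · · · · · · ·
    · · · · · · ·
    · · · · · · ·
    · · · · · · ·
    · · · · · · ·
T2:
  2·area = 2
  edge (14, 6)→(13, 3): d=(-1,-3) top-left  bias=+0
  edge (13, 3)→(14, 4): d=(1,1) right/bottom  bias=-1
  edge (14, 4)→(14, 6): d=(0,2) right/bottom  bias=-1
    (5,0)@(11, 1): e=[-4,0,6] → ·  [on edge]
    (6,1)@(13, 3): e=[0,0,2] → ·  [on edge]
  covered (0 px):
    · · · · · · ·
    · · · · · · ·
    · · · · · · ·
    · · · · · · ·
    · · · · · · ·
    · · · · · · ·
    · · · · · · ·
    · · · · · · ·
    · · · · · · ·
    · · · · · · ·
    · · · · · · ·

Final: "outside"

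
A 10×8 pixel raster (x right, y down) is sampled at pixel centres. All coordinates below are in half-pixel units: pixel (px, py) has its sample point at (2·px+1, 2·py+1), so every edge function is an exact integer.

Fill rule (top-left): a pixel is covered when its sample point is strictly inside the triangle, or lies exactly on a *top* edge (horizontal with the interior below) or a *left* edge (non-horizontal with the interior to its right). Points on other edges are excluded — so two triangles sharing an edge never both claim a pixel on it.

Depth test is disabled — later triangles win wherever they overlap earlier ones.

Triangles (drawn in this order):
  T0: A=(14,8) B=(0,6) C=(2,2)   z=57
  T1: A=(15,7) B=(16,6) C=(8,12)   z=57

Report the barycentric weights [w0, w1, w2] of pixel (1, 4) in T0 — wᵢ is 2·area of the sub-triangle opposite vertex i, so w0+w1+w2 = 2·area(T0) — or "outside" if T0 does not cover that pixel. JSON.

T0:
  2·area = 60
  edge (14, 8)→(0, 6): d=(-14,-2) top-left  bias=+0
  edge (0, 6)→(2, 2): d=(2,-4) top-left  bias=+0
  edge (2, 2)→(14, 8): d=(12,6) right/bottom  bias=-1
    (1,1)@(3, 3): e=[48,6,6] → #
    (2,1)@(5, 3): e=[52,14,-6] → ·
    (0,2)@(1, 5): e=[16,2,42] → #
    (2,2)@(5, 5): e=[24,18,18] → #
    (3,2)@(7, 5): e=[28,26,6] → #
    (4,2)@(9, 5): e=[32,34,-6] → ·
    (0,3)@(1, 7): e=[-12,6,66] → ·
    (1,3)@(3, 7): e=[-8,14,54] → ·
    (2,3)@(5, 7): e=[-4,22,42] → ·
    (3,3)@(7, 7): e=[0,30,30] → #  [on edge]
    (4,3)@(9, 7): e=[4,38,18] → #
    (5,3)@(11, 7): e=[8,46,6] → #
  covered (8 px):
    · · · · · · · · · ·
    · # · · · · · · · ·
    # # # # · · · · · ·
    · · · # # # · · · ·
    · · · · · · · · · ·
    · · · · · · · · · ·
    · · · · · · · · · ·
    · · · · · · · · · ·
T1:
  2·area = 2  (B↔C swapped to make it positive)
  edge (15, 7)→(8, 12): d=(-7,5) right/bottom  bias=-1
  edge (8, 12)→(16, 6): d=(8,-6) top-left  bias=+0
  edge (16, 6)→(15, 7): d=(-1,1) right/bottom  bias=-1
    (9,1)@(19, 3): e=[8,-6,0] → ·  [on edge]
    (8,2)@(17, 5): e=[4,-2,0] → ·  [on edge]
    (7,3)@(15, 7): e=[0,2,0] → ·  [on edge]
    (6,4)@(13, 9): e=[-4,6,0] → ·  [on edge]
    (5,5)@(11, 11): e=[-8,10,0] → ·  [on edge]
    (4,6)@(9, 13): e=[-12,14,0] → ·  [on edge]
    (3,7)@(7, 15): e=[-16,18,0] → ·  [on edge]
  covered (0 px):
    · · · · · · · · · ·
    · · · · · · · · · ·
    · · · · · · · · · ·
    · · · · · · · · · ·
    · · · · · · · · · ·
    · · · · · · · · · ·
    · · · · · · · · · ·
    · · · · · · · · · ·

Final: "outside"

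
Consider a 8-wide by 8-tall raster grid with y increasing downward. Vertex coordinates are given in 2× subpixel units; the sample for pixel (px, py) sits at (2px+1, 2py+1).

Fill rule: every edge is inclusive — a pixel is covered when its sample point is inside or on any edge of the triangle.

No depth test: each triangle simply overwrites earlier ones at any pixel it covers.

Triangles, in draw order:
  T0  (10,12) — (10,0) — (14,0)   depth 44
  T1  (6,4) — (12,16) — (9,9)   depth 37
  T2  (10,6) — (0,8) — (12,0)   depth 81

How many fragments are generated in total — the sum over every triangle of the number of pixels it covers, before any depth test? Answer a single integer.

T0:
  2·area = 48
  edge (10, 12)→(10, 0): d=(0,-12) inclusive
  edge (10, 0)→(14, 0): d=(4,0) inclusive
  edge (14, 0)→(10, 12): d=(-4,12) inclusive
    (5,0)@(11, 1): e=[12,4,32] → X
    (6,0)@(13, 1): e=[36,4,8] → X
    (7,0)@(15, 1): e=[60,4,-16] → .
    (5,1)@(11, 3): e=[12,12,24] → X
    (6,1)@(13, 3): e=[36,12,0] → X  [on edge]
    (7,1)@(15, 3): e=[60,12,-24] → .
    (5,2)@(11, 5): e=[12,20,16] → X
    (6,2)@(13, 5): e=[36,20,-8] → .
    (5,3)@(11, 7): e=[12,28,8] → X
    (6,3)@(13, 7): e=[36,28,-16] → .
    (5,4)@(11, 9): e=[12,36,0] → X  [on edge]
    (6,4)@(13, 9): e=[36,36,-24] → .
    (4,7)@(9, 15): e=[-12,60,0] → .  [on edge]
  covered (7 px):
    . . . . . X X .
    . . . . . X X .
    . . . . . X . .
    . . . . . X . .
    . . . . . X . .
    . . . . . . . .
    . . . . . . . .
    . . . . . . . .
T1:
  2·area = 6  (B↔C swapped to make it positive)
  edge (6, 4)→(9, 9): d=(3,5) inclusive
  edge (9, 9)→(12, 16): d=(3,7) inclusive
  edge (12, 16)→(6, 4): d=(-6,-12) inclusive
    (4,4)@(9, 9): e=[0,0,6] → X  [on edge]
    (5,4)@(11, 9): e=[-10,-14,30] → .
    (4,5)@(9, 11): e=[6,6,-6] → .
  covered (1 px):
    . . . . . . . .
    . . . . . . . .
    . . . . . . . .
    . . . . . . . .
    . . . . X . . .
    . . . . . . . .
    . . . . . . . .
    . . . . . . . .
T2:
  2·area = 56
  edge (10, 6)→(0, 8): d=(-10,2) inclusive
  edge (0, 8)→(12, 0): d=(12,-8) inclusive
  edge (12, 0)→(10, 6): d=(-2,6) inclusive
    (5,0)@(11, 1): e=[48,4,4] → X
    (6,0)@(13, 1): e=[44,20,-8] → .
    (4,1)@(9, 3): e=[32,12,12] → X
    (5,1)@(11, 3): e=[28,28,0] → X  [on edge]
    (6,1)@(13, 3): e=[24,44,-12] → .
    (2,2)@(5, 5): e=[20,4,32] → X
    (3,2)@(7, 5): e=[16,20,20] → X
    (5,2)@(11, 5): e=[8,52,-4] → .
    (7,2)@(15, 5): e=[0,84,-28] → .  [on edge]
    (1,3)@(3, 7): e=[4,12,40] → X
    (2,3)@(5, 7): e=[0,28,28] → X  [on edge]
    (3,3)@(7, 7): e=[-4,44,16] → .
    (4,4)@(9, 9): e=[-28,84,0] → .  [on edge]
    (3,7)@(7, 15): e=[-84,140,0] → .  [on edge]
  covered (8 px):
    . . . . . X . .
    . . . . X X . .
    . . X X X . . .
    . X X . . . . .
    . . . . . . . .
    . . . . . . . .
    . . . . . . . .
    . . . . . . . .

Final: 16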